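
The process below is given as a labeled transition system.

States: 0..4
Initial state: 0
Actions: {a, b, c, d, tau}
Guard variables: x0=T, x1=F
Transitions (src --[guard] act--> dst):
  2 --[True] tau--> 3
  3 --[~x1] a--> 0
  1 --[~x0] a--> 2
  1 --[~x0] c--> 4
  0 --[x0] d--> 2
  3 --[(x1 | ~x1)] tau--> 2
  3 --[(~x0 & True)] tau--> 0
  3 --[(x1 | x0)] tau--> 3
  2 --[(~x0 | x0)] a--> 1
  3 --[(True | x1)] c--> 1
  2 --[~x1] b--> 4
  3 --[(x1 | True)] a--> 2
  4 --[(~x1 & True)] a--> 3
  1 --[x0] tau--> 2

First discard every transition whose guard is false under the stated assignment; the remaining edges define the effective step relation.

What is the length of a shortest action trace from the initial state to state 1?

Breadth-first toward 1:
  Layer 0: {0}
  Layer 1: {2}
  Layer 2: {1,3,4}
1 enters at depth 2; path d·a

Answer: 2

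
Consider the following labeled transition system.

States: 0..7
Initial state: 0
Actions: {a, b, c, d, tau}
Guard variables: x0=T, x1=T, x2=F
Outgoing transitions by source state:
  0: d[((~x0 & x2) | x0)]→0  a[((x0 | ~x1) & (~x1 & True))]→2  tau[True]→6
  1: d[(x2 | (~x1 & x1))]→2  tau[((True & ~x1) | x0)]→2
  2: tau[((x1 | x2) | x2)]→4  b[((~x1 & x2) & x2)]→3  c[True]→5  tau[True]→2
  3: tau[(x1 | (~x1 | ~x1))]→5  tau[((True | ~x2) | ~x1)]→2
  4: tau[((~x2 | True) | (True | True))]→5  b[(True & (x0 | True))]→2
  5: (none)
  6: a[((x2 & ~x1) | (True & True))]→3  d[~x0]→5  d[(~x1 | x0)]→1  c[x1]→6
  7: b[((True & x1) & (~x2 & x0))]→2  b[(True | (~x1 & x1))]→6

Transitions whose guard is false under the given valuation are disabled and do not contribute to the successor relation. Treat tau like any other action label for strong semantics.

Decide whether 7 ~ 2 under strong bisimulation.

Bisimulation quotient by refinement:
  π0 = {{0,1,2,3,4,5,6,7}}
  π1 = {{0},{1,3},{2},{4},{5},{6},{7}}
  π2 = {{0},{1},{2},{3},{4},{5},{6},{7}}
stable after 3 split(s): 8 block(s)
class of 7: {7}; class of 2: {2}

Answer: NOT BISIMILAR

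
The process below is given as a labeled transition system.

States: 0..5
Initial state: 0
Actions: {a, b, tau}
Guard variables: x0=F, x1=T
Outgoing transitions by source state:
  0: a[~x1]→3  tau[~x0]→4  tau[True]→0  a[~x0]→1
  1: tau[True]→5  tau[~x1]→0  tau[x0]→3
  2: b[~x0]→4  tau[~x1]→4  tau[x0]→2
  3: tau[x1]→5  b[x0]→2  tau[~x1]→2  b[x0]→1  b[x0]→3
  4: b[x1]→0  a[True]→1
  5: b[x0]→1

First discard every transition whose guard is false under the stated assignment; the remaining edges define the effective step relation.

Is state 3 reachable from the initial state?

After dropping false guards: 8 live edges.
Layer 0: {0}
Layer 1: {1,4}  now seen {0,1,4}
Layer 2: {5}  now seen {0,1,4,5}
Reach set: {0,1,4,5}

Answer: UNREACHABLE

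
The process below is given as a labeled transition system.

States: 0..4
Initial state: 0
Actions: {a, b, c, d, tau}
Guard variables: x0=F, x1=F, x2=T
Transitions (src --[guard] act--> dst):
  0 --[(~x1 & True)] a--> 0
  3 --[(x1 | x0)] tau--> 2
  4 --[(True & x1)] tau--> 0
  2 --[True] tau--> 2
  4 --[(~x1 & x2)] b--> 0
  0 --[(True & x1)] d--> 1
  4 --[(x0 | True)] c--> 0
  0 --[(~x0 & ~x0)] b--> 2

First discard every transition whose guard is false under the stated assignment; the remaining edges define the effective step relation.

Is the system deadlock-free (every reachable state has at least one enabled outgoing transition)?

Reach set: {0,2}
  0: a→0  b→2  [deg 2]
  2: tau→2  [deg 1]

Answer: DEADLOCK-FREE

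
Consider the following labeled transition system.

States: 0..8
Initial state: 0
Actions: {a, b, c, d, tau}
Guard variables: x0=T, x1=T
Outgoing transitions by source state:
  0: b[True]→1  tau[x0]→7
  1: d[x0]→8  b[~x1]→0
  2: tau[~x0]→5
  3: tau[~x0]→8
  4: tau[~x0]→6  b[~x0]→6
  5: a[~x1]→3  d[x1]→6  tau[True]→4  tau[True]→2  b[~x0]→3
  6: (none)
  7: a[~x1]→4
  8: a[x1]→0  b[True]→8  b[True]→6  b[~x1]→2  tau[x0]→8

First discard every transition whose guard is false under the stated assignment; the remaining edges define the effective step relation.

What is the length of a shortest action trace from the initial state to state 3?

BFS to 3:
  depth 0: {0}
  depth 1: {1,7}
  depth 2: {8}
  depth 3: {6}
3 never appears.

Answer: UNREACHABLE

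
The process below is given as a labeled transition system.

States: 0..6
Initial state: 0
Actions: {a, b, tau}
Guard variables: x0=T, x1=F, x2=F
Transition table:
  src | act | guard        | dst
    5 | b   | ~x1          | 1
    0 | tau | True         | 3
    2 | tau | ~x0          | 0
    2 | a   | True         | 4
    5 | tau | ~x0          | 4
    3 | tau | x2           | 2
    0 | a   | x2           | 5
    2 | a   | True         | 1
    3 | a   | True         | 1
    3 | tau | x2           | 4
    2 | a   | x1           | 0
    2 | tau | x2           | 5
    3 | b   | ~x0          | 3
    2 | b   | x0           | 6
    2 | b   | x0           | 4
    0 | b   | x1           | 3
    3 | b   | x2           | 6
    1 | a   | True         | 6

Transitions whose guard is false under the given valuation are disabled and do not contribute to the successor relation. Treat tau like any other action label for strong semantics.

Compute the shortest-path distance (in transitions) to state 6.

BFS to 6:
  Layer 0: {0}
  Layer 1: {3}
  Layer 2: {1}
  Layer 3: {6}
depth(6)=3, e.g. tau·a·a

Answer: 3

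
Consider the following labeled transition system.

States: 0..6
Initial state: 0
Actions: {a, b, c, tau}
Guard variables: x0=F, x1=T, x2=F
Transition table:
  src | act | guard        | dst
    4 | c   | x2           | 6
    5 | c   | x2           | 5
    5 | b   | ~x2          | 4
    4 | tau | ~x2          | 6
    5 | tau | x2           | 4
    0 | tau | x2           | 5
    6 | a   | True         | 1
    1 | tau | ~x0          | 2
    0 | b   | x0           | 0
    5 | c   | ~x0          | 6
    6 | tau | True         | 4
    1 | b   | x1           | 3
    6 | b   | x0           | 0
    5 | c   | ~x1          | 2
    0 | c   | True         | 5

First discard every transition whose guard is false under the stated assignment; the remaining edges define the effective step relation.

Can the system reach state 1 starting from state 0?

8 transition(s) survive guard evaluation.
L0 = {0}
L1 = {5}  now seen {0,5}
L2 = {4,6}  now seen {0,4,5,6}
L3 = {1}  now seen {0,1,4,5,6}
L4 = {2,3}  now seen {0,1,2,3,4,5,6}
Reach set: {0,1,2,3,4,5,6}
trace reaching 1: c·c·a

Answer: REACHABLE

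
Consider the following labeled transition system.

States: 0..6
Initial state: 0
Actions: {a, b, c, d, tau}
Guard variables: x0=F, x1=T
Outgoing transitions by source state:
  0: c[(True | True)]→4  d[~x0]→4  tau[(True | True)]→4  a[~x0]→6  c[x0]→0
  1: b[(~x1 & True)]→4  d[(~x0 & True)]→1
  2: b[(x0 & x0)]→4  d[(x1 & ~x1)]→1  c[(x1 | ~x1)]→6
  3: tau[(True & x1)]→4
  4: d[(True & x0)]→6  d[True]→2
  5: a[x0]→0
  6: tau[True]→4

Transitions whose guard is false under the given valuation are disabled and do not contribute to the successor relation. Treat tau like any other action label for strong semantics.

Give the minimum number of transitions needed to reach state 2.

Answer: 2

Trace:
BFS to 2:
  Layer 0: {0}
  Layer 1: {4,6}
  Layer 2: {2}
2 enters at depth 2; path c·d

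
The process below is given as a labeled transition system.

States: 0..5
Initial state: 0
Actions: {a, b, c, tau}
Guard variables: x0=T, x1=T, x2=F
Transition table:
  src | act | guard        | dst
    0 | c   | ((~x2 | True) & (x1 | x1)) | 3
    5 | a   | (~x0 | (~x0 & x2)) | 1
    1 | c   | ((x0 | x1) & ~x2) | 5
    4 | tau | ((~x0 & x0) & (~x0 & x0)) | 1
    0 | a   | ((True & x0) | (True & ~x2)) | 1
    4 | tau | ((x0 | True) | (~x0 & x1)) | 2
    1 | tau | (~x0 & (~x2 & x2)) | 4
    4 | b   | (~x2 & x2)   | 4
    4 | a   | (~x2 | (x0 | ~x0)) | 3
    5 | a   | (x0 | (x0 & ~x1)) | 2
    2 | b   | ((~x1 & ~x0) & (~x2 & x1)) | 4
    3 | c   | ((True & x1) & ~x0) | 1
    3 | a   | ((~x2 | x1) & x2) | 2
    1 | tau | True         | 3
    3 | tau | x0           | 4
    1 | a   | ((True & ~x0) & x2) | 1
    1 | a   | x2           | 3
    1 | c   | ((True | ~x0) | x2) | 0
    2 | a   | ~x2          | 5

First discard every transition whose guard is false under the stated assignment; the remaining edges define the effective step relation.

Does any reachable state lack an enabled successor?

R = {0,1,2,3,4,5}
  0: a→1  c→3  [2 exit(s)]
  1: c→0  c→5  tau→3  [3 exit(s)]
  2: a→5  [1 exit(s)]
  3: tau→4  [1 exit(s)]
  4: a→3  tau→2  [2 exit(s)]
  5: a→2  [1 exit(s)]

Answer: DEADLOCK-FREE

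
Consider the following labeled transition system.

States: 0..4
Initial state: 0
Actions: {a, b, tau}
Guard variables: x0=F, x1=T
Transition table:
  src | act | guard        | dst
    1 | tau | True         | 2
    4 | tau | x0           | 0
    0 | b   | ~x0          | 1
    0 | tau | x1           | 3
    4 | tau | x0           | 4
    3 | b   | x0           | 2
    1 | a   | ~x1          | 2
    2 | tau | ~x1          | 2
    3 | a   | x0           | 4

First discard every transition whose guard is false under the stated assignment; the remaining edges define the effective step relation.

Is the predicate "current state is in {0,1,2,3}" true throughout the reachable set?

Allowed set {0,1,2,3}
Reach set: {0,1,2,3}
  0: ✓
  1: ✓
  2: ✓
  3: ✓

Answer: INVARIANT HOLDS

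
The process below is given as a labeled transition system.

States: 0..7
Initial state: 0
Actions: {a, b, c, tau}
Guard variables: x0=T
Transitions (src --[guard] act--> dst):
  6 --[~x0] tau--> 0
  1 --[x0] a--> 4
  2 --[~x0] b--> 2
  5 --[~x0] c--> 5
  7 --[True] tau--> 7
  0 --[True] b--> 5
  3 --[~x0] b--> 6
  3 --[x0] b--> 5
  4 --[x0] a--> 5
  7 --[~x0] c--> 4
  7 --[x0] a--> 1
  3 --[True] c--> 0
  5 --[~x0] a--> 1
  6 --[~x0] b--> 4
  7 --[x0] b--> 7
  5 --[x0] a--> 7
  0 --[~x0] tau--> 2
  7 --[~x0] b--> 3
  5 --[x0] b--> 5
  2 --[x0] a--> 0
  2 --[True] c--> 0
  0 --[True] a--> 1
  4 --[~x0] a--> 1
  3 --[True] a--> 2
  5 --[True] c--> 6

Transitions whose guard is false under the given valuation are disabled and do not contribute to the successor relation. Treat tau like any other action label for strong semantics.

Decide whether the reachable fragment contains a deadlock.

R = {0,1,4,5,6,7}
  0: a→1  b→5  [2 out]
  1: a→4  [1 out]
  4: a→5  [1 out]
  5: a→7  b→5  c→6  [3 out]
  6: ∅  [no exit]
  7: a→1  b→7  tau→7  [3 out]
Path to 6: b·c

Answer: DEADLOCK at state 6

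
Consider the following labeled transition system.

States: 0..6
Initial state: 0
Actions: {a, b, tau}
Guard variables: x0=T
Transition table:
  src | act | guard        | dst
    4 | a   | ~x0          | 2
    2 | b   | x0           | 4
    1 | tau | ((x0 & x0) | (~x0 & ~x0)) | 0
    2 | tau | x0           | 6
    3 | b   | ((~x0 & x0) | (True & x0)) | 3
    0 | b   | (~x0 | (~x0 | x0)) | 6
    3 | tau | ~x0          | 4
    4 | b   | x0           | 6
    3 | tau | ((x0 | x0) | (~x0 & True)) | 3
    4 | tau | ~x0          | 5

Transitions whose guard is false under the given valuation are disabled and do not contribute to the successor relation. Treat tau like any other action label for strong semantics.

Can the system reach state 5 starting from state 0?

Answer: UNREACHABLE

Analysis:
Guard filter leaves 7 enabled edge(s).
depth 0: {0}
depth 1: {6}  now seen {0,6}
R = {0,6}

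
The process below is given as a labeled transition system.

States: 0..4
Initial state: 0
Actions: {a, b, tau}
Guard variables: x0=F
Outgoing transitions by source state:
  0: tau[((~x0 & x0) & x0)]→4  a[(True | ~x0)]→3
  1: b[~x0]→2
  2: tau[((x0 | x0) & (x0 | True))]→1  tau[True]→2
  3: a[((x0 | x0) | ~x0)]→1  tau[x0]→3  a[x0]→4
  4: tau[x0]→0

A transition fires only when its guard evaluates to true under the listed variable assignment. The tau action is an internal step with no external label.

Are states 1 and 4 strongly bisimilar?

Refine partition for ~:
  round 0: {{0,1,2,3,4}}
  round 1: {{0,3},{1},{2},{4}}
  round 2: {{0},{1},{2},{3},{4}}
Fixed point at round 3; 5 class(es).
1∈{1}, 4∈{4}

Answer: NOT BISIMILAR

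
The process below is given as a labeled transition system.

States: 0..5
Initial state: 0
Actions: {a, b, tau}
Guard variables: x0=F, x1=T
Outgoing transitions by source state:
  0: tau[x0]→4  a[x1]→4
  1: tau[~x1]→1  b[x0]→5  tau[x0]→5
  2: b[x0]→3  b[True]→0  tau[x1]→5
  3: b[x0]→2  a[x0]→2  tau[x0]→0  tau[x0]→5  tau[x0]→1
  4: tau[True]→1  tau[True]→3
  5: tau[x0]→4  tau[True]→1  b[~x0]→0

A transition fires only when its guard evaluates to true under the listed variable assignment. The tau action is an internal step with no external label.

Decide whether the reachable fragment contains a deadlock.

Answer: DEADLOCK at state 1

Trace:
Reach set: {0,1,3,4}
  0: a→4  [deg 1]
  1: ∅  [deadlock]
  3: ∅  [deadlock]
  4: tau→1  tau→3  [deg 2]
trace reaching 1: a·tau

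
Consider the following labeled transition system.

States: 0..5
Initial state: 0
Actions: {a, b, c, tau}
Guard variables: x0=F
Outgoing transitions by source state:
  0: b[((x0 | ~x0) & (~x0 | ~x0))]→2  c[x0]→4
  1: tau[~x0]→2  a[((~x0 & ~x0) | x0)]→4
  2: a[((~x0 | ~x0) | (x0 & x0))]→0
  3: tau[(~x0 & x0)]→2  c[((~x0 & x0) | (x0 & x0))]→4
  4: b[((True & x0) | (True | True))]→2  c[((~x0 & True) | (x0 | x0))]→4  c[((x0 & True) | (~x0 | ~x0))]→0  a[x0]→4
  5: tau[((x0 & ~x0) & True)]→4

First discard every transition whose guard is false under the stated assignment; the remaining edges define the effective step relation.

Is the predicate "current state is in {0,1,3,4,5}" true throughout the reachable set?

Answer: INVARIANT VIOLATED at state 2

Trace:
Inv-set: {0,1,3,4,5}
Reach set: {0,2}
  0: safe
  2: ✗ unsafe
counterexample path to 2: b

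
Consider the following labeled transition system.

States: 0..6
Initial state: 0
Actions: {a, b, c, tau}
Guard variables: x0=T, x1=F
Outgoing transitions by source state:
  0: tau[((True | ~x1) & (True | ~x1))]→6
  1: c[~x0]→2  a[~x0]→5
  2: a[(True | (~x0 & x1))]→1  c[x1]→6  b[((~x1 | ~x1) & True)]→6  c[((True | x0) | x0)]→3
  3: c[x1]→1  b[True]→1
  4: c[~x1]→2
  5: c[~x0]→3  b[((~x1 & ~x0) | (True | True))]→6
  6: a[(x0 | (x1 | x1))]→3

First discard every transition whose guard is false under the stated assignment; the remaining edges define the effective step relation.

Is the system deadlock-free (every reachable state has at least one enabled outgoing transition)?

Answer: DEADLOCK at state 1

Analysis:
R = {0,1,3,6}
  0: tau→6  [1 exit(s)]
  1: ∅  [STUCK]
  3: b→1  [1 exit(s)]
  6: a→3  [1 exit(s)]
witness 1: tau·a·b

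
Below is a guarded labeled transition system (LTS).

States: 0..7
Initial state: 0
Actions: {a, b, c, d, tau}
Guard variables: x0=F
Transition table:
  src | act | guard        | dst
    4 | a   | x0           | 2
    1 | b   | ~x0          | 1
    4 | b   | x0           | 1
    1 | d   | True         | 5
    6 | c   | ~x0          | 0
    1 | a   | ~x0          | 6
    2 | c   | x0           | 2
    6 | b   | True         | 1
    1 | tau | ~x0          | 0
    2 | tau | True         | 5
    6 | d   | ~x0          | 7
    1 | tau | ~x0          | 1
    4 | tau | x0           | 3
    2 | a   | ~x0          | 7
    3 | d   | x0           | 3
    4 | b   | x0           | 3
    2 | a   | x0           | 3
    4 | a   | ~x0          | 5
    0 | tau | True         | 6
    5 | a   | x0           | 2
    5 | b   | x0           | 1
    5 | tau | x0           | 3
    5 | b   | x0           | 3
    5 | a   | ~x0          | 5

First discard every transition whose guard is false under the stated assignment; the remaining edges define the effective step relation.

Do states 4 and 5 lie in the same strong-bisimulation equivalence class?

Refine partition for ~:
  round 0: {{0,1,2,3,4,5,6,7}}
  round 1: {{0},{1},{2},{3,7},{4,5},{6}}
Fixed point at round 2; 6 class(es).
4∈{4,5}, 5∈{4,5}

Answer: BISIMILAR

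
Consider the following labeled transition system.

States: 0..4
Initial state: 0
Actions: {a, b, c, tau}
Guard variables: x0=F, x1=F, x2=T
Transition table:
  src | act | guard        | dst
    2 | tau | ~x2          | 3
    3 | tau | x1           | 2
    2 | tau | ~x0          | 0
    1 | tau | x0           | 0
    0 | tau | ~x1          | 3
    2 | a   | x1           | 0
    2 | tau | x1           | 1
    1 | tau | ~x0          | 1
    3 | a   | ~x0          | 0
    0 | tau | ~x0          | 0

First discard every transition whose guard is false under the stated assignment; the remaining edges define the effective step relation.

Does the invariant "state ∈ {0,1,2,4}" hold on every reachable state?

Answer: INVARIANT VIOLATED at state 3

Trace:
Inv-set: {0,1,2,4}
R = {0,3}
  0: safe
  3: VIOLATES
reach 3 via tau — violates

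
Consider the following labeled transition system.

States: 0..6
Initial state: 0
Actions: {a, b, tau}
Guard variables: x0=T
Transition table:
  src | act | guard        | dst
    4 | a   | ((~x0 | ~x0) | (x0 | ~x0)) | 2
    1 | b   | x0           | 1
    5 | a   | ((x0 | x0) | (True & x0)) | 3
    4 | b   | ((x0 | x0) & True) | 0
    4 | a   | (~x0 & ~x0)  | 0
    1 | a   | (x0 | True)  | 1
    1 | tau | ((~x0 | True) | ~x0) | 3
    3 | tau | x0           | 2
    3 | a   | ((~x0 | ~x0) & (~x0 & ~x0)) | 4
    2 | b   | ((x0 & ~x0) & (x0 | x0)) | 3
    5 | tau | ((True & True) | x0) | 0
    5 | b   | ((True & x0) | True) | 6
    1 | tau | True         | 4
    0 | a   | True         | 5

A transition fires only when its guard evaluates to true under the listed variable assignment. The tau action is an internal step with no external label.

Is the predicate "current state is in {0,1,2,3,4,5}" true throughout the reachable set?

Answer: INVARIANT VIOLATED at state 6

Working:
Allowed set {0,1,2,3,4,5}
Reachable = {0,2,3,5,6}
  0: ✓
  2: ✓
  3: ✓
  5: ✓
  6: ✗ unsafe
witness against invariant: a·b → 6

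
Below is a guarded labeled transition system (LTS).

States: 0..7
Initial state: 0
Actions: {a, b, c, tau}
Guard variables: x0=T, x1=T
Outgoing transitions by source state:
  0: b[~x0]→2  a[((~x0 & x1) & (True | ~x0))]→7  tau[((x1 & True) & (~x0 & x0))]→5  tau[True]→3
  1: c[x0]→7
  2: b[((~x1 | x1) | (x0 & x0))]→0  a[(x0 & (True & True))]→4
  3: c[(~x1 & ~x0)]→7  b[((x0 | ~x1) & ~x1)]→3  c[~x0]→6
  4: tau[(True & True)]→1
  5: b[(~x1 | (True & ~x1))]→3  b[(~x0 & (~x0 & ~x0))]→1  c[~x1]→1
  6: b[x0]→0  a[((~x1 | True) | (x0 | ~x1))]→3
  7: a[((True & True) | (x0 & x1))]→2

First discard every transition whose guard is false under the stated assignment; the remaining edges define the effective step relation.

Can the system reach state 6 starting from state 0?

8 transition(s) survive guard evaluation.
depth 0: {0}
depth 1: {3}  total {0,3}
Reach set: {0,3}

Answer: UNREACHABLE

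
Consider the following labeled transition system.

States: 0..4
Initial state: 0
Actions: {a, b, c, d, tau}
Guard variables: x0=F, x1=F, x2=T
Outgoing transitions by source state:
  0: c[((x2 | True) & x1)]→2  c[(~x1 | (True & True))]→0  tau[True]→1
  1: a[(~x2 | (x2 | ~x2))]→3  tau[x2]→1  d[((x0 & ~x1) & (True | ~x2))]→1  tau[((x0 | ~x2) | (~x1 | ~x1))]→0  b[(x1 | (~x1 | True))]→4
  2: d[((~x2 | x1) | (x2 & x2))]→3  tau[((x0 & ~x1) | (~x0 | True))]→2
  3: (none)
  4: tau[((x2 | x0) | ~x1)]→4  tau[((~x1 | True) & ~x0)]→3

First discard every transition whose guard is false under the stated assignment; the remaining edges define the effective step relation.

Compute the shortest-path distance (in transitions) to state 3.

Answer: 2

Working:
Layered search for 3:
  L0 = {0}
  L1 = {1}
  L2 = {3,4}
first hit 3 at d=2 via tau·a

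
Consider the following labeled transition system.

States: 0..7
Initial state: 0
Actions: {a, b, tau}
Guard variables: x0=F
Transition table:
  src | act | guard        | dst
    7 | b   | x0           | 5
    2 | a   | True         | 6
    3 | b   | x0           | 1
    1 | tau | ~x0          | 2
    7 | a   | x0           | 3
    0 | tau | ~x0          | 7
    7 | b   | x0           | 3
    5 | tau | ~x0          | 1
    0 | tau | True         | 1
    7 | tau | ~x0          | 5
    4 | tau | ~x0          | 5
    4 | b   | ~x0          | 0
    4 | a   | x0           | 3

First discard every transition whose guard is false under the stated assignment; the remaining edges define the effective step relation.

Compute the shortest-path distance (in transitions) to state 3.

BFS to 3:
  L0 = {0}
  L1 = {1,7}
  L2 = {2,5}
  L3 = {6}
3 never appears.

Answer: UNREACHABLE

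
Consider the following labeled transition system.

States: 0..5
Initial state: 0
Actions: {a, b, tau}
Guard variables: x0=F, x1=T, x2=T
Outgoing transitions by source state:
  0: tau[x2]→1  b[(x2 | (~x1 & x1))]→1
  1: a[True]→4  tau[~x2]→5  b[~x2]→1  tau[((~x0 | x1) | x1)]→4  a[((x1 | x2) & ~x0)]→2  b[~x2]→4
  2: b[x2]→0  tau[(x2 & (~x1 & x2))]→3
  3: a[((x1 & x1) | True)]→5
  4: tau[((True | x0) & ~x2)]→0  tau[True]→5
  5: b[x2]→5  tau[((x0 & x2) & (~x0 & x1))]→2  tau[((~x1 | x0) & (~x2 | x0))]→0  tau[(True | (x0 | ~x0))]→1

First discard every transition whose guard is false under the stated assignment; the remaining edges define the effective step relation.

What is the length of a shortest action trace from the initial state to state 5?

Answer: 3

Trace:
BFS to 5:
  Layer 0: {0}
  Layer 1: {1}
  Layer 2: {2,4}
  Layer 3: {5}
5 enters at depth 3; path b·a·tau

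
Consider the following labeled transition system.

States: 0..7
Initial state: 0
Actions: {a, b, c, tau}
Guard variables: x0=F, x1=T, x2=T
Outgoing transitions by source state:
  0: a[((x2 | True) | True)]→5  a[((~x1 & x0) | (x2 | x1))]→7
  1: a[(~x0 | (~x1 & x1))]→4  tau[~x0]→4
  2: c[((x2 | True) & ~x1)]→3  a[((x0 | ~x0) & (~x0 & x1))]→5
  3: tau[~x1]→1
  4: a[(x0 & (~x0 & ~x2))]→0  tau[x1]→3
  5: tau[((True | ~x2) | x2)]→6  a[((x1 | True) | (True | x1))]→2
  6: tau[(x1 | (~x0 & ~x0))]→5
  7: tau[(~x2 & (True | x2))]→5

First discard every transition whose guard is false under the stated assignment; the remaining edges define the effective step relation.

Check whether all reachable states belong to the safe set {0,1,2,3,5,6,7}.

Inv-set: {0,1,2,3,5,6,7}
R = {0,2,5,6,7}
  0: safe
  2: safe
  5: safe
  6: safe
  7: safe

Answer: INVARIANT HOLDS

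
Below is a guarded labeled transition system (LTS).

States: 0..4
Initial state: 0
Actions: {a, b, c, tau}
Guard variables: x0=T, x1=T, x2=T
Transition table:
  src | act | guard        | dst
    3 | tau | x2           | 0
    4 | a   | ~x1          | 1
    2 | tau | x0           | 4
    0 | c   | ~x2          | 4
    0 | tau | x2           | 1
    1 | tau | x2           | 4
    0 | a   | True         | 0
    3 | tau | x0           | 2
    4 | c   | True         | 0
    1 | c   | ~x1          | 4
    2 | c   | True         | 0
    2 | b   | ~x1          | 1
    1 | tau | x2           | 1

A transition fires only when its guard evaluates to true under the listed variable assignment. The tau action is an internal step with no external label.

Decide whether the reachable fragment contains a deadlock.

Answer: DEADLOCK-FREE

Working:
Reach set: {0,1,4}
  0: a→0  tau→1  [deg 2]
  1: tau→1  tau→4  [deg 2]
  4: c→0  [deg 1]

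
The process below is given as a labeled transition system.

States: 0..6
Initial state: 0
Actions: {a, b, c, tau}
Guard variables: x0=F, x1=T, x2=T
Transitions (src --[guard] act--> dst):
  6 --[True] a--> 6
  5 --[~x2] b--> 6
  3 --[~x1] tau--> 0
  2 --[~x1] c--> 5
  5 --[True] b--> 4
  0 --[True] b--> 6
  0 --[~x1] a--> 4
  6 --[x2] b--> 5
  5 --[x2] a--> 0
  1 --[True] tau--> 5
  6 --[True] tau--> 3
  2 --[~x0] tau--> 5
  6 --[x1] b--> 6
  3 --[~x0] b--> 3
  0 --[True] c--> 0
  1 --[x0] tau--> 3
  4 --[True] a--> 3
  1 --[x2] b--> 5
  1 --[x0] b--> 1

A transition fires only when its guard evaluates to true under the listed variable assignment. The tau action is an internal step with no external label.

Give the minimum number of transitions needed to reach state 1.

Answer: UNREACHABLE

Trace:
Breadth-first toward 1:
  L0 = {0}
  L1 = {6}
  L2 = {3,5}
  L3 = {4}
1 never appears.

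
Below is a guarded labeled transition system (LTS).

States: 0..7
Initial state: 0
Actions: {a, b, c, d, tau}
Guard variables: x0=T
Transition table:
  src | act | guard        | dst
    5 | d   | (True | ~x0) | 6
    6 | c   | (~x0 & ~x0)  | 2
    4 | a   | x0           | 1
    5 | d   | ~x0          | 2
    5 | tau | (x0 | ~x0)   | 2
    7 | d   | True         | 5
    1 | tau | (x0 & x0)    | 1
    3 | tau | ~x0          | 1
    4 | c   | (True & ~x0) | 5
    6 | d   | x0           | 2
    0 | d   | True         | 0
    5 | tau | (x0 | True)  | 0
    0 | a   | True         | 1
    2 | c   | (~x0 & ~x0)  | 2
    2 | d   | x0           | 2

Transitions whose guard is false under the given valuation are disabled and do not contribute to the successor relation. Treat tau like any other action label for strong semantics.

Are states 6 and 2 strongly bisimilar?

Compute ~ classes (split until stable):
  round 0: {{0,1,2,3,4,5,6,7}}
  round 1: {{0},{1},{2,6,7},{3},{4},{5}}
  round 2: {{0},{1},{2,6},{3},{4},{5},{7}}
stable after 3 split(s): 7 block(s)
class of 6: {2,6}; class of 2: {2,6}

Answer: BISIMILAR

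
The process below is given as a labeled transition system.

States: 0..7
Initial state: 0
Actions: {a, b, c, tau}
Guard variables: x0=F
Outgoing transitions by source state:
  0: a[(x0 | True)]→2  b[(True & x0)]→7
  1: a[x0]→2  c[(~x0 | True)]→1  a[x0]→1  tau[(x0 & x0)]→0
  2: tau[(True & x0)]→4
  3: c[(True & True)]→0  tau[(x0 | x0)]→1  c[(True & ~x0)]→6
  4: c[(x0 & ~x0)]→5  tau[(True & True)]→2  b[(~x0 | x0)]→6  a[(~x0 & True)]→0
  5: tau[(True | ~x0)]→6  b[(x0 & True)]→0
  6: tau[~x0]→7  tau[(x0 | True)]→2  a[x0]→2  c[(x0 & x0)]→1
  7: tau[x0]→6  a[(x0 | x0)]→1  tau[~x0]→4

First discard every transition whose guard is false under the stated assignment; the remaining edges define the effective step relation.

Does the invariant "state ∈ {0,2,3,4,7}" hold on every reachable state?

Allowed set {0,2,3,4,7}
Reachable = {0,2}
  0: safe
  2: safe

Answer: INVARIANT HOLDS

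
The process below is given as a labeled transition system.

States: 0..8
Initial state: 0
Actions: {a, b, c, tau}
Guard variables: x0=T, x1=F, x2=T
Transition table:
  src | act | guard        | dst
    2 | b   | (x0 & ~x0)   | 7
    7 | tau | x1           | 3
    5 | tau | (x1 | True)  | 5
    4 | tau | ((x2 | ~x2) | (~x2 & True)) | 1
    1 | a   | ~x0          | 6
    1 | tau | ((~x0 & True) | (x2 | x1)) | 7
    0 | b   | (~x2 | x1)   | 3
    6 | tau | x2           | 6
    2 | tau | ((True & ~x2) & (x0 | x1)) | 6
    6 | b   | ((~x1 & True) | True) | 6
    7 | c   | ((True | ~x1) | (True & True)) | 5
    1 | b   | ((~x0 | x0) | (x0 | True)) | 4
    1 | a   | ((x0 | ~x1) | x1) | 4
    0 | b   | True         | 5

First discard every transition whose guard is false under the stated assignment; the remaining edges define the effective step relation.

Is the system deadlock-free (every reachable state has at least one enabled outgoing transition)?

R = {0,5}
  0: b→5  [1 exit(s)]
  5: tau→5  [1 exit(s)]

Answer: DEADLOCK-FREE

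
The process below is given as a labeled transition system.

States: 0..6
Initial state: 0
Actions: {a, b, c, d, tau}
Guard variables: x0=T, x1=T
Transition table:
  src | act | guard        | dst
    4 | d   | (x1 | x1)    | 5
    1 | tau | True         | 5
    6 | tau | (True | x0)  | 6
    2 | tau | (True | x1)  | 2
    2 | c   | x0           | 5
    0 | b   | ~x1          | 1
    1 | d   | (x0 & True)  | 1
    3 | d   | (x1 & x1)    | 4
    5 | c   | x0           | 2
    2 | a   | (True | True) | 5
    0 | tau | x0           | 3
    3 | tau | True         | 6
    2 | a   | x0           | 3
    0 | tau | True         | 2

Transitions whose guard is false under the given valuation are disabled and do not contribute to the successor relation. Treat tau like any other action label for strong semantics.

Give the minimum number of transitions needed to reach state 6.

BFS to 6:
  L0 = {0}
  L1 = {2,3}
  L2 = {4,5,6}
depth(6)=2, e.g. tau·tau

Answer: 2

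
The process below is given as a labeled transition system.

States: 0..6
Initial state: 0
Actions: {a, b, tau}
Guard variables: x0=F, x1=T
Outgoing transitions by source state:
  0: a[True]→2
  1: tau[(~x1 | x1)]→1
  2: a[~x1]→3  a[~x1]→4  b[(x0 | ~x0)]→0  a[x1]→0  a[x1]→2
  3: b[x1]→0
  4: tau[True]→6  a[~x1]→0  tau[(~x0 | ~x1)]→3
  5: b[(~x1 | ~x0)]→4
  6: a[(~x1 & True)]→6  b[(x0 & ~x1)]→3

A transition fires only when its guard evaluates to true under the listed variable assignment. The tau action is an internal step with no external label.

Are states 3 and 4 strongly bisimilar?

Answer: NOT BISIMILAR

Analysis:
Compute ~ classes (split until stable):
  P[0] = {{0,1,2,3,4,5,6}}
  P[1] = {{0},{1,4},{2},{3,5},{6}}
  P[2] = {{0},{1},{2},{3},{4},{5},{6}}
7 equivalence class(es) (converged in 3)
3∈{3}, 4∈{4}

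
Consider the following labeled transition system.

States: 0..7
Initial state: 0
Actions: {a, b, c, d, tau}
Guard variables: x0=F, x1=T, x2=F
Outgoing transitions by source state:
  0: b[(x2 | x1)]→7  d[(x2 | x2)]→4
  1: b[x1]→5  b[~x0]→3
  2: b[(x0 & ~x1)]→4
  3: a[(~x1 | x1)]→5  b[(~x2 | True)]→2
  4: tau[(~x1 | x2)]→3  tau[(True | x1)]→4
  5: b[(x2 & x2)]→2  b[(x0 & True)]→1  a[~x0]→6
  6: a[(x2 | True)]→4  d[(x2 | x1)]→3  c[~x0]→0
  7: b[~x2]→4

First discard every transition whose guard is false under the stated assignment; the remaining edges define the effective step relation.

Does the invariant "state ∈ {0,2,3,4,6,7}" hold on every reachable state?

Answer: INVARIANT HOLDS

Working:
Inv-set: {0,2,3,4,6,7}
R = {0,4,7}
  0: ok
  4: ok
  7: ok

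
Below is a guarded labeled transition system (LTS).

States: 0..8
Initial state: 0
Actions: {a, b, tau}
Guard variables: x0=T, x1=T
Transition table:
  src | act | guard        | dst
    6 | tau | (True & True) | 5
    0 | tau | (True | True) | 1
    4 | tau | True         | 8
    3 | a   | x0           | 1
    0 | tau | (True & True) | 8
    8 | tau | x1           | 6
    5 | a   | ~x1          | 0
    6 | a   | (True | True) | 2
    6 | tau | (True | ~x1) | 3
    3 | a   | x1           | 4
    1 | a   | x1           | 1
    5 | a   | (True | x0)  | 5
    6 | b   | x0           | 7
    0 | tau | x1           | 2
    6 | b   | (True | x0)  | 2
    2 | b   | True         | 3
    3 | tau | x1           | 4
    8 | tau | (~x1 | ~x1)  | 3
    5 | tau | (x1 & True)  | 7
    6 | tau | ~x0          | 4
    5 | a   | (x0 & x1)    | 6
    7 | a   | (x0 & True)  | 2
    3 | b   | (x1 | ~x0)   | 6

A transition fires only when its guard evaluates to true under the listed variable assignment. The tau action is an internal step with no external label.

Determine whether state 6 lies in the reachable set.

Answer: REACHABLE

Analysis:
20 transition(s) survive guard evaluation.
L0 = {0}
L1 = {1,2,8}  now seen {0,1,2,8}
L2 = {3,6}  now seen {0,1,2,3,6,8}
L3 = {4,5,7}  now seen {0,1,2,3,4,5,6,7,8}
Reach set: {0,1,2,3,4,5,6,7,8}
Path to 6: tau·tau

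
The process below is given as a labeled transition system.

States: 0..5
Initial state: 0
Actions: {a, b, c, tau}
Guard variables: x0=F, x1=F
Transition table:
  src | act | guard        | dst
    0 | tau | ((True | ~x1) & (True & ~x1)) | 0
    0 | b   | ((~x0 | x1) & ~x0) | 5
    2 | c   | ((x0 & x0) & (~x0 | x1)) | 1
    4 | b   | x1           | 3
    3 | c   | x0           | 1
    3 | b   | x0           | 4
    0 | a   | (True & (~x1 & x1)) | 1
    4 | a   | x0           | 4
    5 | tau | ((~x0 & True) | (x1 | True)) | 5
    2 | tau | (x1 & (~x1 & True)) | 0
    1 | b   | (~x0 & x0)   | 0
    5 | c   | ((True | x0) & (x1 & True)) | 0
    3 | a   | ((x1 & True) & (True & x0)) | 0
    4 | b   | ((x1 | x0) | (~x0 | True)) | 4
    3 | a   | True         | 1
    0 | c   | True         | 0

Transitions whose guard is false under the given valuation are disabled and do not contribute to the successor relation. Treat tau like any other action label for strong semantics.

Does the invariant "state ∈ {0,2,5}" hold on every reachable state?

Answer: INVARIANT HOLDS

Analysis:
Allowed set {0,2,5}
Reach set: {0,5}
  0: ok
  5: ok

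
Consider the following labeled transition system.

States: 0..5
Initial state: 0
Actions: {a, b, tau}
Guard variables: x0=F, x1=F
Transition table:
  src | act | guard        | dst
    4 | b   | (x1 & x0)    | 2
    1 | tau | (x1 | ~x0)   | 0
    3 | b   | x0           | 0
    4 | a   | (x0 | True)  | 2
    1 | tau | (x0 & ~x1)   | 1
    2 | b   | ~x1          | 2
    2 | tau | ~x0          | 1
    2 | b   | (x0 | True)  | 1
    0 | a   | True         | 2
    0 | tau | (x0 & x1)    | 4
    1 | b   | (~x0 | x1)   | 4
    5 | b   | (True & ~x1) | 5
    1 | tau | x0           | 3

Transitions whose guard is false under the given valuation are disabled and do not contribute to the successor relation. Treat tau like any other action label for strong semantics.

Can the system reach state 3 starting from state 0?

Answer: UNREACHABLE

Analysis:
8 transition(s) survive guard evaluation.
L0 = {0}
L1 = {2}  now seen {0,2}
L2 = {1}  now seen {0,1,2}
L3 = {4}  now seen {0,1,2,4}
Reach set: {0,1,2,4}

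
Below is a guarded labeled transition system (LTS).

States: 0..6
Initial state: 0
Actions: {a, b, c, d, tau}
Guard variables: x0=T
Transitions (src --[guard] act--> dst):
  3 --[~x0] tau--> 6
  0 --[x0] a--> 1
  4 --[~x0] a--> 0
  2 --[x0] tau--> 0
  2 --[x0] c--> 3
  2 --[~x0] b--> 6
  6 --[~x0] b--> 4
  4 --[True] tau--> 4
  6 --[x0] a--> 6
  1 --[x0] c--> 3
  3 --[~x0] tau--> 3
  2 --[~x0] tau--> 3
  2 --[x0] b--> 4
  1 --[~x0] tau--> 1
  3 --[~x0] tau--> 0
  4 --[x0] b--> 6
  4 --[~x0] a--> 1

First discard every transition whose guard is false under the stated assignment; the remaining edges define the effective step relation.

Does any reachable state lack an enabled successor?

Reachable = {0,1,3}
  0: a→1  [1 exit(s)]
  1: c→3  [1 exit(s)]
  3: ∅  [STUCK]
trace reaching 3: a·c

Answer: DEADLOCK at state 3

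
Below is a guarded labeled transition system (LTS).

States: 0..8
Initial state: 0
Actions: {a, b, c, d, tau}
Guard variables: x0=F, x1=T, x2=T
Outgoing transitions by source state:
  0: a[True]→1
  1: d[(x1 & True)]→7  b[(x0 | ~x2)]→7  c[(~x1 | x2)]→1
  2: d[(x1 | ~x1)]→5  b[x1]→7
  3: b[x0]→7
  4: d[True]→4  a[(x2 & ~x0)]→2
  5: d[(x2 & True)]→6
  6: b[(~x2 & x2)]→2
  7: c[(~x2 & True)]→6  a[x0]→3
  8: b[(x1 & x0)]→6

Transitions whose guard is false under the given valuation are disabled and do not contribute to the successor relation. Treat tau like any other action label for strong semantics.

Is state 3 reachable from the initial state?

8 transition(s) survive guard evaluation.
Layer 0: {0}
Layer 1: {1}  cumulative {0,1}
Layer 2: {7}  cumulative {0,1,7}
Reachable = {0,1,7}

Answer: UNREACHABLE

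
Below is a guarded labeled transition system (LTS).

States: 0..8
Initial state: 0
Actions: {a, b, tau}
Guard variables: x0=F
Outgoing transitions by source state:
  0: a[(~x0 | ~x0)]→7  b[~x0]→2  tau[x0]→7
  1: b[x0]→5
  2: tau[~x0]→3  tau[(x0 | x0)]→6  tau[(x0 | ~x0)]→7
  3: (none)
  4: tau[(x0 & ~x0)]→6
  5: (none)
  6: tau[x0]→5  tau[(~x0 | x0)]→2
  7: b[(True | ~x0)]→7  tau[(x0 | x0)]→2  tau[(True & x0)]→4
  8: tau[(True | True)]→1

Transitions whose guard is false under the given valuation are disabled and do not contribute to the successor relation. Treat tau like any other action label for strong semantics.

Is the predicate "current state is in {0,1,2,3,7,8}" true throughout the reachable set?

Answer: INVARIANT HOLDS

Trace:
Safe = {0,1,2,3,7,8}
R = {0,2,3,7}
  0: ✓
  2: ✓
  3: ✓
  7: ✓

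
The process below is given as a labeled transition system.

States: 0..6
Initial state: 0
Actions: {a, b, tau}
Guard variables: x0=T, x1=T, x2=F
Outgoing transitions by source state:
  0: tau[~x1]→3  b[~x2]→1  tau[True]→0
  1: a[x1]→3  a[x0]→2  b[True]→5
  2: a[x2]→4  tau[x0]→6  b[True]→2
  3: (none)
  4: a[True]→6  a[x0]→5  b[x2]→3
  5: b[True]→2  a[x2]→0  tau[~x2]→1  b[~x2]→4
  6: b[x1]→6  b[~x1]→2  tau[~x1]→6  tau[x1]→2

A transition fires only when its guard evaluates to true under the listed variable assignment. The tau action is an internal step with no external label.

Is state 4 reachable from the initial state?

Answer: REACHABLE

Analysis:
14 transition(s) survive guard evaluation.
depth 0: {0}
depth 1: {1}  total {0,1}
depth 2: {2,3,5}  total {0,1,2,3,5}
depth 3: {4,6}  total {0,1,2,3,4,5,6}
Reach set: {0,1,2,3,4,5,6}
trace reaching 4: b·b·b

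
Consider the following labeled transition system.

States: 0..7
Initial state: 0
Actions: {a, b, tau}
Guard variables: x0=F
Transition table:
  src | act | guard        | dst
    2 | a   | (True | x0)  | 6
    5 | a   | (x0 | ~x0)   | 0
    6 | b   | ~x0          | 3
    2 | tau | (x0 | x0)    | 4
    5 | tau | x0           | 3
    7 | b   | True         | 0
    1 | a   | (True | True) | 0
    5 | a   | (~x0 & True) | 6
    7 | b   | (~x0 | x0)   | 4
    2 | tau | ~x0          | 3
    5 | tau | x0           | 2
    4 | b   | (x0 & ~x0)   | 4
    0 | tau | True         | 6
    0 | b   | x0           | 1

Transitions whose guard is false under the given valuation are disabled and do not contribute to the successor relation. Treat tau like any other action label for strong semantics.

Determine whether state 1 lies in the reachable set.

Answer: UNREACHABLE

Analysis:
After dropping false guards: 9 live edges.
L0 = {0}
L1 = {6}  now seen {0,6}
L2 = {3}  now seen {0,3,6}
Reach set: {0,3,6}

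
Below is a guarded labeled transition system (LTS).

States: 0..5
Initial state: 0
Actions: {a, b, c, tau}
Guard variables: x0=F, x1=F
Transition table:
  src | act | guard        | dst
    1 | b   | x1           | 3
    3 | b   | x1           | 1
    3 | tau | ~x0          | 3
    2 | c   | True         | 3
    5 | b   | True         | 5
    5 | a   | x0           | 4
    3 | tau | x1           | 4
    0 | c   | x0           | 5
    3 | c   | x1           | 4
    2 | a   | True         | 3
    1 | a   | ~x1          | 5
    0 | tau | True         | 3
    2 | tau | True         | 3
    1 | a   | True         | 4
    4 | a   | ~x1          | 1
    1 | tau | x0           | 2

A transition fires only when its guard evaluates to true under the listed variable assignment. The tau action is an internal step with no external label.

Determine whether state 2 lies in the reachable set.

Guard filter leaves 9 enabled edge(s).
L0 = {0}
L1 = {3}  total {0,3}
Reachable = {0,3}

Answer: UNREACHABLE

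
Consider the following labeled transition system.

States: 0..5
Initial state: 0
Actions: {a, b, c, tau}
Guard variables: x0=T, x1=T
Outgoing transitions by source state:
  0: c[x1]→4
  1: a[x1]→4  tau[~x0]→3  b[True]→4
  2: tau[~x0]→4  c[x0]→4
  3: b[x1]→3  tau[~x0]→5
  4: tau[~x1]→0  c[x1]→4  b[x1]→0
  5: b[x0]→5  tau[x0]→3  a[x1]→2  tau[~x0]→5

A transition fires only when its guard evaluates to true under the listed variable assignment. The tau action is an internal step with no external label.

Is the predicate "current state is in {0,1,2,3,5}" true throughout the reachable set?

Answer: INVARIANT VIOLATED at state 4

Analysis:
Inv-set: {0,1,2,3,5}
Reachable = {0,4}
  0: safe
  4: outside
reach 4 via c — violates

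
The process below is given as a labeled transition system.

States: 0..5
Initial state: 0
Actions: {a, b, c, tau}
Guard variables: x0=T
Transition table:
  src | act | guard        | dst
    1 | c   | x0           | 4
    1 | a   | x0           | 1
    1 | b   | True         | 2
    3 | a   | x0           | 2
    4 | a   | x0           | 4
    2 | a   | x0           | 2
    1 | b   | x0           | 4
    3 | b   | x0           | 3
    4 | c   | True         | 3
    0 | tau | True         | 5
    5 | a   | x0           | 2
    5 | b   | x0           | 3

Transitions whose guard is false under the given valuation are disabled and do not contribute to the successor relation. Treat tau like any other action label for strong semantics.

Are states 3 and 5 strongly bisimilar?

Refine partition for ~:
  round 0: {{0,1,2,3,4,5}}
  round 1: {{0},{1},{2},{3,5},{4}}
5 equivalence class(es) (converged in 2)
3∈{3,5}, 5∈{3,5}

Answer: BISIMILAR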